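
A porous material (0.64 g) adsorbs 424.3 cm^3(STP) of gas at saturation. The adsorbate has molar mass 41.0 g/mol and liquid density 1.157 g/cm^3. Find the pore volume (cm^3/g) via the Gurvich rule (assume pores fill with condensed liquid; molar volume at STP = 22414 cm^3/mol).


Moles adsorbed n = V_ads / 22414 = 424.3 / 22414 = 1.893013e-02 mol
Liquid volume V_liq = n * M / rho_liq = 1.893013e-02 * 41.0 / 1.157 = 0.67082 cm^3
Specific pore volume V_pore = V_liq / m_sample = 0.67082 / 0.64
V_pore = 1.0482 cm^3/g

1.0482


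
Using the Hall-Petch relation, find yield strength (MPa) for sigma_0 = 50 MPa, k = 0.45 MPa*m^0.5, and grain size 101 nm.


d = 101 nm = 1.01e-07 m
sqrt(d) = 0.000317805
Hall-Petch contribution = k / sqrt(d) = 0.45 / 0.000317805 = 1416.0 MPa
sigma = sigma_0 + k/sqrt(d) = 50 + 1416.0 = 1466.0 MPa

1466.0


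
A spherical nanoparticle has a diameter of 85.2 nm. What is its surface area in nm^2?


Radius r = 85.2/2 = 42.6 nm
Surface area SA = 4 * pi * r^2
SA = 4 * pi * (42.6)^2
SA = 22804.95 nm^2

22804.95


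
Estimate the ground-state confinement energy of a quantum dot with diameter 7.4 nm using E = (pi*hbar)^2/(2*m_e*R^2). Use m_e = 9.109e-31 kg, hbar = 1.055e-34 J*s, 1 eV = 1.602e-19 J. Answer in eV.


Radius R = 7.4/2 = 3.7 nm = 3.7e-09 m
E = (pi * 1.055e-34)^2 / (2 * 9.109e-31 * (3.7e-09)^2)
E(J) = 4.40454e-21
E = E(J) / 1.602e-19 = 0.0275 eV

0.0275


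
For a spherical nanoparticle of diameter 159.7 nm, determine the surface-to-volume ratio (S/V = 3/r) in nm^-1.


Radius r = 159.7/2 = 79.85 nm
S/V = 3 / r = 3 / 79.85
S/V = 0.0376 nm^-1

0.0376


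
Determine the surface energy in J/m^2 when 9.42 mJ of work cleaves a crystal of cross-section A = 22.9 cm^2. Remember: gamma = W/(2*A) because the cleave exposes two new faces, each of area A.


Convert: A = 22.9 cm^2 = 0.00229 m^2, W = 9.42 mJ = 0.00942 J
Cleaving exposes two faces of area A, so total new surface = 2*A and gamma = W / (2*A)
gamma = 0.00942 / (2 * 0.00229)
gamma = 2.057 J/m^2

2.057


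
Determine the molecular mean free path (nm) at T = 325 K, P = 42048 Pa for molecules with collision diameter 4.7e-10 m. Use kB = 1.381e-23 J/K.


Mean free path: lambda = kB*T / (sqrt(2) * pi * d^2 * P)
lambda = 1.381e-23 * 325 / (sqrt(2) * pi * (4.7e-10)^2 * 42048)
lambda = 1.0876e-07 m
lambda = 108.76 nm

108.76


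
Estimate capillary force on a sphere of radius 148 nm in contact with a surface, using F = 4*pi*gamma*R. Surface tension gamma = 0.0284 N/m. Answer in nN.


Convert radius: R = 148 nm = 1.48e-07 m
F = 4 * pi * gamma * R
F = 4 * pi * 0.0284 * 1.48e-07
F = 5.2819e-08 N = 52.819 nN

52.819


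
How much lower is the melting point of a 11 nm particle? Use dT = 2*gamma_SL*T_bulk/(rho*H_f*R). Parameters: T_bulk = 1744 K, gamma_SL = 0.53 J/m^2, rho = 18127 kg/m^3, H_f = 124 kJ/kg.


Radius R = 11/2 = 5.5 nm = 5.5e-09 m
Convert H_f = 124 kJ/kg = 124000 J/kg
dT = 2 * gamma_SL * T_bulk / (rho * H_f * R)
dT = 2 * 0.53 * 1744 / (18127 * 124000 * 5.5e-09)
dT = 149.5 K

149.5


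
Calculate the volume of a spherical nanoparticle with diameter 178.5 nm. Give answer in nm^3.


Radius r = 178.5/2 = 89.25 nm
Volume V = (4/3) * pi * r^3
V = (4/3) * pi * (89.25)^3
V = 2977921.76 nm^3

2977921.76


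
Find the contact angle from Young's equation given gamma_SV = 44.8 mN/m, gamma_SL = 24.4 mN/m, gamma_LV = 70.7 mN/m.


cos(theta) = (gamma_SV - gamma_SL) / gamma_LV
cos(theta) = (44.8 - 24.4) / 70.7
cos(theta) = 0.288543
theta = arccos(0.288543) = 73.23 degrees

73.23


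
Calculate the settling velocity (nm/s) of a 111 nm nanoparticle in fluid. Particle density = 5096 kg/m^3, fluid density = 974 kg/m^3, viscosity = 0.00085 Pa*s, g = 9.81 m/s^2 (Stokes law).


Radius R = 111/2 nm = 5.55e-08 m
Density difference = 5096 - 974 = 4122 kg/m^3
v = 2 * R^2 * (rho_p - rho_f) * g / (9 * eta)
v = 2 * (5.55e-08)^2 * 4122 * 9.81 / (9 * 0.00085)
v = 3.25635e-08 m/s = 32.5635 nm/s

32.5635


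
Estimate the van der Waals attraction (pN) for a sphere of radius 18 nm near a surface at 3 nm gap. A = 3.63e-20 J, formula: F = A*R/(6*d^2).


Convert to SI: R = 18 nm = 1.8e-08 m, d = 3 nm = 3e-09 m
F = A * R / (6 * d^2)
F = 3.63e-20 * 1.8e-08 / (6 * (3e-09)^2)
F = 1.21e-11 N = 12.1 pN

12.1


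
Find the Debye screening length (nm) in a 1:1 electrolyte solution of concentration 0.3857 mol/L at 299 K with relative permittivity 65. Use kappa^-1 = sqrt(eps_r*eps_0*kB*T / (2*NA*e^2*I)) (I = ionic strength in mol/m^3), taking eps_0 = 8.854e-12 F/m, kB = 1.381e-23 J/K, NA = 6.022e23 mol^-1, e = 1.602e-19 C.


Ionic strength I = 0.3857 * 1^2 * 1000 = 385.7 mol/m^3
kappa^-1 = sqrt(65 * 8.854e-12 * 1.381e-23 * 299 / (2 * 6.022e23 * (1.602e-19)^2 * 385.7))
kappa^-1 = 0.446 nm

0.446


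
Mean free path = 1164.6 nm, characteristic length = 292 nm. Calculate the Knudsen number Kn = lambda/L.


Knudsen number Kn = lambda / L
Kn = 1164.6 / 292
Kn = 3.9884

3.9884


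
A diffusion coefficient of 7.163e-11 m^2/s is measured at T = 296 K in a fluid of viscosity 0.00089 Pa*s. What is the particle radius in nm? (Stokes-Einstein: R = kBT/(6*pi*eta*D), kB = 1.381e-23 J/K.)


Stokes-Einstein: R = kB*T / (6*pi*eta*D)
R = 1.381e-23 * 296 / (6 * pi * 0.00089 * 7.163e-11)
R = 3.40173e-09 m = 3.4 nm

3.4


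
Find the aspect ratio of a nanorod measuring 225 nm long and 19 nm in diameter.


Aspect ratio AR = length / diameter
AR = 225 / 19
AR = 11.84

11.84


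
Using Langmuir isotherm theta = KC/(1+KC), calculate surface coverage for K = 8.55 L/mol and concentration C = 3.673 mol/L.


Langmuir isotherm: theta = K*C / (1 + K*C)
K*C = 8.55 * 3.673 = 31.40415
theta = 31.40415 / (1 + 31.40415) = 31.40415 / 32.40415
theta = 0.9691

0.9691


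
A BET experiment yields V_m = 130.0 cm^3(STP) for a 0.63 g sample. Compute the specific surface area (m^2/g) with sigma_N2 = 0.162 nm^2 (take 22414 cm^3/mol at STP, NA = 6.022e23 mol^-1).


Number of moles in monolayer = V_m / 22414 = 130.0 / 22414 = 0.00579995
Number of molecules = moles * NA = 0.00579995 * 6.022e23
SA = molecules * sigma / mass
SA = (130.0 / 22414) * 6.022e23 * 0.162e-18 / 0.63
SA = 898.1 m^2/g

898.1


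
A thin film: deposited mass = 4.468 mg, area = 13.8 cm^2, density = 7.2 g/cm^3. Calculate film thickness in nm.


Convert: m = 4.468 mg = 4.4680e-06 kg, A = 13.8 cm^2 = 1.3800e-03 m^2, rho = 7.2 g/cm^3 = 7200 kg/m^3
t = m / (A * rho)
t = 4.4680e-06 / (1.3800e-03 * 7200)
t = 4.4968e-07 m = 449.7 nm

449.7


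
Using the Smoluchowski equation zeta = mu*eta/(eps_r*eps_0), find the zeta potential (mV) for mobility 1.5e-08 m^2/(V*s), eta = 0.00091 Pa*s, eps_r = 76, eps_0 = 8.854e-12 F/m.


Smoluchowski equation: zeta = mu * eta / (eps_r * eps_0)
zeta = 1.5e-08 * 0.00091 / (76 * 8.854e-12)
zeta = 0.020285 V = 20.29 mV

20.29


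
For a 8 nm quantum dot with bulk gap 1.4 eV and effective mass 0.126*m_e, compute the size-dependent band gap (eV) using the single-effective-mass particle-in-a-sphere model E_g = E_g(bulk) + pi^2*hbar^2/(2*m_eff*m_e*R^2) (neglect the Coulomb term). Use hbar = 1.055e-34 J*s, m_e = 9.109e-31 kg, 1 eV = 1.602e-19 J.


Radius R = 8/2 nm = 4e-09 m
Confinement energy dE = pi^2 * hbar^2 / (2 * m_eff * m_e * R^2)
dE = pi^2 * (1.055e-34)^2 / (2 * 0.126 * 9.109e-31 * (4e-09)^2) J, divided by 1.602e-19 J/eV
dE = 0.1867 eV
Total band gap = E_g(bulk) + dE = 1.4 + 0.1867 = 1.5867 eV

1.5867


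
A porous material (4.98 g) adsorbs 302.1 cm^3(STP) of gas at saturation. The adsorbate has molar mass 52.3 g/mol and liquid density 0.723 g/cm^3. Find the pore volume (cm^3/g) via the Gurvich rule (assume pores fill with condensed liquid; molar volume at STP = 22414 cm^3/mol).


Moles adsorbed n = V_ads / 22414 = 302.1 / 22414 = 1.347818e-02 mol
Liquid volume V_liq = n * M / rho_liq = 1.347818e-02 * 52.3 / 0.723 = 0.97498 cm^3
Specific pore volume V_pore = V_liq / m_sample = 0.97498 / 4.98
V_pore = 0.1958 cm^3/g

0.1958


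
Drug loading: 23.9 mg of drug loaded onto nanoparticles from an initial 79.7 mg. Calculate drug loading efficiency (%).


Drug loading efficiency = (drug loaded / drug initial) * 100
DLE = 23.9 / 79.7 * 100
DLE = 0.2999 * 100
DLE = 29.99%

29.99


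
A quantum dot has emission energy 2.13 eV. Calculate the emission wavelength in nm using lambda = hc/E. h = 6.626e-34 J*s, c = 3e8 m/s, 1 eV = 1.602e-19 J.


Convert energy: E = 2.13 eV = 2.13 * 1.602e-19 = 3.41226e-19 J
lambda = h*c / E = 6.626e-34 * 3e8 / 3.41226e-19
lambda = 5.82546e-07 m = 582.5 nm

582.5


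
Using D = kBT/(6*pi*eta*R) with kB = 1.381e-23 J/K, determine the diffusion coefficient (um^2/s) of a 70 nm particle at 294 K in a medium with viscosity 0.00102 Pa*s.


Radius R = 70/2 = 35 nm = 3.5e-08 m
D = kB*T / (6*pi*eta*R)
D = 1.381e-23 * 294 / (6 * pi * 0.00102 * 3.5e-08)
D = 6.03353e-12 m^2/s = 6.034 um^2/s

6.034


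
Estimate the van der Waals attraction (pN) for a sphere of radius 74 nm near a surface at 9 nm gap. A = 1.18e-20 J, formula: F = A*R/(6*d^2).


Convert to SI: R = 74 nm = 7.4e-08 m, d = 9 nm = 9e-09 m
F = A * R / (6 * d^2)
F = 1.18e-20 * 7.4e-08 / (6 * (9e-09)^2)
F = 1.79671e-12 N = 1.797 pN

1.797


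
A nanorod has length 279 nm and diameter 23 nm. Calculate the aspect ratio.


Aspect ratio AR = length / diameter
AR = 279 / 23
AR = 12.13

12.13


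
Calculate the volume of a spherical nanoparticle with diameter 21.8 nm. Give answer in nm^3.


Radius r = 21.8/2 = 10.9 nm
Volume V = (4/3) * pi * r^3
V = (4/3) * pi * (10.9)^3
V = 5424.6 nm^3

5424.6


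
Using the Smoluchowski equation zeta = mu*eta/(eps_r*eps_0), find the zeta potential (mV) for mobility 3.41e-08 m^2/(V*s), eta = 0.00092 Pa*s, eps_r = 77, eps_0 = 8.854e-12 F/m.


Smoluchowski equation: zeta = mu * eta / (eps_r * eps_0)
zeta = 3.41e-08 * 0.00092 / (77 * 8.854e-12)
zeta = 0.046016 V = 46.02 mV

46.02


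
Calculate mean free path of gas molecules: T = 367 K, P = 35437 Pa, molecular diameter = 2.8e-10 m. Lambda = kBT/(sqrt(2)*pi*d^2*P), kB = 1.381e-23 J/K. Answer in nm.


Mean free path: lambda = kB*T / (sqrt(2) * pi * d^2 * P)
lambda = 1.381e-23 * 367 / (sqrt(2) * pi * (2.8e-10)^2 * 35437)
lambda = 4.10603e-07 m
lambda = 410.6 nm

410.6


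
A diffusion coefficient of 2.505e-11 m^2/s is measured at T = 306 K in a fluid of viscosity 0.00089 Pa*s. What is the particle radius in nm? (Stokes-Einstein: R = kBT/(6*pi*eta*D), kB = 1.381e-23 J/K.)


Stokes-Einstein: R = kB*T / (6*pi*eta*D)
R = 1.381e-23 * 306 / (6 * pi * 0.00089 * 2.505e-11)
R = 1.00558e-08 m = 10.06 nm

10.06


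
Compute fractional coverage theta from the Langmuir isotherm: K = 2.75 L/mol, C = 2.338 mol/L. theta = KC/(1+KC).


Langmuir isotherm: theta = K*C / (1 + K*C)
K*C = 2.75 * 2.338 = 6.4295
theta = 6.4295 / (1 + 6.4295) = 6.4295 / 7.4295
theta = 0.8654

0.8654


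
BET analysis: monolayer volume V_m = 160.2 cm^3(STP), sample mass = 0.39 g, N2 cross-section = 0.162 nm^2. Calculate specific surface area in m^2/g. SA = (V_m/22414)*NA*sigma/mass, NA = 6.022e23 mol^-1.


Number of moles in monolayer = V_m / 22414 = 160.2 / 22414 = 0.00714732
Number of molecules = moles * NA = 0.00714732 * 6.022e23
SA = molecules * sigma / mass
SA = (160.2 / 22414) * 6.022e23 * 0.162e-18 / 0.39
SA = 1787.9 m^2/g

1787.9


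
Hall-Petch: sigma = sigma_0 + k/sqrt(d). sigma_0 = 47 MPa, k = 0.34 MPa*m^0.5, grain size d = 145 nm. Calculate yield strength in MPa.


d = 145 nm = 1.45e-07 m
sqrt(d) = 0.0003807887
Hall-Petch contribution = k / sqrt(d) = 0.34 / 0.0003807887 = 892.9 MPa
sigma = sigma_0 + k/sqrt(d) = 47 + 892.9 = 939.9 MPa

939.9


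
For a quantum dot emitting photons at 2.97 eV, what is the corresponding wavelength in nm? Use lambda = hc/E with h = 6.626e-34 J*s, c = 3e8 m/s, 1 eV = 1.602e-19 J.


Convert energy: E = 2.97 eV = 2.97 * 1.602e-19 = 4.75794e-19 J
lambda = h*c / E = 6.626e-34 * 3e8 / 4.75794e-19
lambda = 4.17786e-07 m = 417.8 nm

417.8


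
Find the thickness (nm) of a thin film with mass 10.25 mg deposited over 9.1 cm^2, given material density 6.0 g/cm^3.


Convert: m = 10.25 mg = 1.0250e-05 kg, A = 9.1 cm^2 = 9.1000e-04 m^2, rho = 6.0 g/cm^3 = 6000 kg/m^3
t = m / (A * rho)
t = 1.0250e-05 / (9.1000e-04 * 6000)
t = 1.8773e-06 m = 1877.3 nm

1877.3


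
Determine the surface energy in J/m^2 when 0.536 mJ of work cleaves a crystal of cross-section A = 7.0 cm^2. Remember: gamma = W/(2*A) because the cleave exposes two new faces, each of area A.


Convert: A = 7.0 cm^2 = 0.0007 m^2, W = 0.536 mJ = 0.000536 J
Cleaving exposes two faces of area A, so total new surface = 2*A and gamma = W / (2*A)
gamma = 0.000536 / (2 * 0.0007)
gamma = 0.383 J/m^2

0.383


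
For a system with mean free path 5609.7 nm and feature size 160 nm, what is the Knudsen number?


Knudsen number Kn = lambda / L
Kn = 5609.7 / 160
Kn = 35.0606

35.0606


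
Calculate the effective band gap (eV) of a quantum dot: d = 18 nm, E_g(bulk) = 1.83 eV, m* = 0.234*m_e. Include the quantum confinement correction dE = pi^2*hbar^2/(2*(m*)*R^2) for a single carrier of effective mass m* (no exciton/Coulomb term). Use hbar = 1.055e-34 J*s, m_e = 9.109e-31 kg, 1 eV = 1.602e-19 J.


Radius R = 18/2 nm = 9e-09 m
Confinement energy dE = pi^2 * hbar^2 / (2 * m_eff * m_e * R^2)
dE = pi^2 * (1.055e-34)^2 / (2 * 0.234 * 9.109e-31 * (9e-09)^2) J, divided by 1.602e-19 J/eV
dE = 0.0199 eV
Total band gap = E_g(bulk) + dE = 1.83 + 0.0199 = 1.8499 eV

1.8499


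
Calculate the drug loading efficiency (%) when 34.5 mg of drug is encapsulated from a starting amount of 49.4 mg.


Drug loading efficiency = (drug loaded / drug initial) * 100
DLE = 34.5 / 49.4 * 100
DLE = 0.6984 * 100
DLE = 69.84%

69.84


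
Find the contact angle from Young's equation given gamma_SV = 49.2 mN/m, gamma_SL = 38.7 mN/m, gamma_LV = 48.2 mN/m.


cos(theta) = (gamma_SV - gamma_SL) / gamma_LV
cos(theta) = (49.2 - 38.7) / 48.2
cos(theta) = 0.217842
theta = arccos(0.217842) = 77.42 degrees

77.42


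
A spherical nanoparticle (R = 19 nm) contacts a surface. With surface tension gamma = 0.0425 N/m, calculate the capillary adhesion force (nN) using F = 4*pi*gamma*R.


Convert radius: R = 19 nm = 1.9e-08 m
F = 4 * pi * gamma * R
F = 4 * pi * 0.0425 * 1.9e-08
F = 1.01473e-08 N = 10.1473 nN

10.1473


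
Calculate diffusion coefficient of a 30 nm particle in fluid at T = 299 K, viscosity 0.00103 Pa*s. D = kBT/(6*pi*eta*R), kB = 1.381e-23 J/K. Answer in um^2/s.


Radius R = 30/2 = 15 nm = 1.5e-08 m
D = kB*T / (6*pi*eta*R)
D = 1.381e-23 * 299 / (6 * pi * 0.00103 * 1.5e-08)
D = 1.41787e-11 m^2/s = 14.179 um^2/s

14.179


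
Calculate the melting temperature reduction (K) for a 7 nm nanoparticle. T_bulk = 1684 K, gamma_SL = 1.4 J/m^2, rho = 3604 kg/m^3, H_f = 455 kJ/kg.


Radius R = 7/2 = 3.5 nm = 3.5e-09 m
Convert H_f = 455 kJ/kg = 455000 J/kg
dT = 2 * gamma_SL * T_bulk / (rho * H_f * R)
dT = 2 * 1.4 * 1684 / (3604 * 455000 * 3.5e-09)
dT = 821.6 K

821.6


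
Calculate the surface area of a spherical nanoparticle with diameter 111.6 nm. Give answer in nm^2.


Radius r = 111.6/2 = 55.8 nm
Surface area SA = 4 * pi * r^2
SA = 4 * pi * (55.8)^2
SA = 39127.15 nm^2

39127.15


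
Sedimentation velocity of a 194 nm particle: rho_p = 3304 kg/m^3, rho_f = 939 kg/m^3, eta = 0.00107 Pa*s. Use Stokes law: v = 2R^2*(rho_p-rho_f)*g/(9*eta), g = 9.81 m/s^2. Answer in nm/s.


Radius R = 194/2 nm = 9.7e-08 m
Density difference = 3304 - 939 = 2365 kg/m^3
v = 2 * R^2 * (rho_p - rho_f) * g / (9 * eta)
v = 2 * (9.7e-08)^2 * 2365 * 9.81 / (9 * 0.00107)
v = 4.53364e-08 m/s = 45.3364 nm/s

45.3364


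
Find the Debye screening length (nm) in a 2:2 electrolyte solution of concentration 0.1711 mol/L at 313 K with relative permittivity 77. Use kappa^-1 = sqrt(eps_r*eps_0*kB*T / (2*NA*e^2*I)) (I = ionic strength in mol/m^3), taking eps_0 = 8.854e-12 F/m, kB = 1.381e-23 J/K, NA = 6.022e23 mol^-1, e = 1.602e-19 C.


Ionic strength I = 0.1711 * 2^2 * 1000 = 684.4 mol/m^3
kappa^-1 = sqrt(77 * 8.854e-12 * 1.381e-23 * 313 / (2 * 6.022e23 * (1.602e-19)^2 * 684.4))
kappa^-1 = 0.373 nm

0.373


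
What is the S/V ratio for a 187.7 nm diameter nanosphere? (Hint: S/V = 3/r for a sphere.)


Radius r = 187.7/2 = 93.85 nm
S/V = 3 / r = 3 / 93.85
S/V = 0.032 nm^-1

0.032


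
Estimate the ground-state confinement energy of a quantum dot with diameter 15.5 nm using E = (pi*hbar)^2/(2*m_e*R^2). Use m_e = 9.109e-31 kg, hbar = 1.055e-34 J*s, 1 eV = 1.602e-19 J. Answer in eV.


Radius R = 15.5/2 = 7.75 nm = 7.75e-09 m
E = (pi * 1.055e-34)^2 / (2 * 9.109e-31 * (7.75e-09)^2)
E(J) = 1.00392e-21
E = E(J) / 1.602e-19 = 0.0063 eV

0.0063


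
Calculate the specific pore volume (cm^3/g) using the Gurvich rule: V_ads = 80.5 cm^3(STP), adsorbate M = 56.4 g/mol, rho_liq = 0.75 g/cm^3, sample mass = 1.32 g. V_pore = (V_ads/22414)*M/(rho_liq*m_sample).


Moles adsorbed n = V_ads / 22414 = 80.5 / 22414 = 3.591505e-03 mol
Liquid volume V_liq = n * M / rho_liq = 3.591505e-03 * 56.4 / 0.75 = 0.27008 cm^3
Specific pore volume V_pore = V_liq / m_sample = 0.27008 / 1.32
V_pore = 0.2046 cm^3/g

0.2046


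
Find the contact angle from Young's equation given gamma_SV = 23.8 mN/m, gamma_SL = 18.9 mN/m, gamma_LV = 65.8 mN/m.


cos(theta) = (gamma_SV - gamma_SL) / gamma_LV
cos(theta) = (23.8 - 18.9) / 65.8
cos(theta) = 0.074468
theta = arccos(0.074468) = 85.73 degrees

85.73


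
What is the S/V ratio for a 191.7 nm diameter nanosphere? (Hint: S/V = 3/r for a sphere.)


Radius r = 191.7/2 = 95.85 nm
S/V = 3 / r = 3 / 95.85
S/V = 0.0313 nm^-1

0.0313


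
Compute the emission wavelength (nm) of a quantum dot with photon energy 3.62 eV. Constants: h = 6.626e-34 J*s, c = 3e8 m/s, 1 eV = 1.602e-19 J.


Convert energy: E = 3.62 eV = 3.62 * 1.602e-19 = 5.79924e-19 J
lambda = h*c / E = 6.626e-34 * 3e8 / 5.79924e-19
lambda = 3.42769e-07 m = 342.8 nm

342.8


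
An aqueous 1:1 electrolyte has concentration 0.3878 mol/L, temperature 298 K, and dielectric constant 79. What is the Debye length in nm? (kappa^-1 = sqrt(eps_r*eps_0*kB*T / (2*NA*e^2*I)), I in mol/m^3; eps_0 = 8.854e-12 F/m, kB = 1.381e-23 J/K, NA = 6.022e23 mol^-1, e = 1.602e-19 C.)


Ionic strength I = 0.3878 * 1^2 * 1000 = 387.8 mol/m^3
kappa^-1 = sqrt(79 * 8.854e-12 * 1.381e-23 * 298 / (2 * 6.022e23 * (1.602e-19)^2 * 387.8))
kappa^-1 = 0.49 nm

0.49


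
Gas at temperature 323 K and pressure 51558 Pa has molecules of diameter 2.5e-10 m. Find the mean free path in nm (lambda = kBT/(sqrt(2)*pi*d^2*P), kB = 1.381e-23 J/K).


Mean free path: lambda = kB*T / (sqrt(2) * pi * d^2 * P)
lambda = 1.381e-23 * 323 / (sqrt(2) * pi * (2.5e-10)^2 * 51558)
lambda = 3.1157e-07 m
lambda = 311.57 nm

311.57


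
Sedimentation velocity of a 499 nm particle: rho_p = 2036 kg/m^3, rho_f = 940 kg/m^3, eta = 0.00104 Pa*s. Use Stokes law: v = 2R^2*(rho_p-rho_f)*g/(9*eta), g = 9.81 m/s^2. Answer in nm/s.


Radius R = 499/2 nm = 2.495e-07 m
Density difference = 2036 - 940 = 1096 kg/m^3
v = 2 * R^2 * (rho_p - rho_f) * g / (9 * eta)
v = 2 * (2.495e-07)^2 * 1096 * 9.81 / (9 * 0.00104)
v = 1.43013e-07 m/s = 143.0128 nm/s

143.0128


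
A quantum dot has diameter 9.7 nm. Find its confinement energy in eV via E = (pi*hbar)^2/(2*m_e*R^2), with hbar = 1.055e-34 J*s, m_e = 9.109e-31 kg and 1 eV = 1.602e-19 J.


Radius R = 9.7/2 = 4.85 nm = 4.85e-09 m
E = (pi * 1.055e-34)^2 / (2 * 9.109e-31 * (4.85e-09)^2)
E(J) = 2.56342e-21
E = E(J) / 1.602e-19 = 0.016 eV

0.016


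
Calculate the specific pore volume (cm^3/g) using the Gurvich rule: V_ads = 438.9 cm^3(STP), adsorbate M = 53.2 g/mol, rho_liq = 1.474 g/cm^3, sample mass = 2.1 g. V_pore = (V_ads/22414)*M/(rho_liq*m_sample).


Moles adsorbed n = V_ads / 22414 = 438.9 / 22414 = 1.958151e-02 mol
Liquid volume V_liq = n * M / rho_liq = 1.958151e-02 * 53.2 / 1.474 = 0.70674 cm^3
Specific pore volume V_pore = V_liq / m_sample = 0.70674 / 2.1
V_pore = 0.3365 cm^3/g

0.3365


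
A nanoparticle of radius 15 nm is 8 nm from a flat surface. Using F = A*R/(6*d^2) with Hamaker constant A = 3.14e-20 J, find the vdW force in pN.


Convert to SI: R = 15 nm = 1.5e-08 m, d = 8 nm = 8e-09 m
F = A * R / (6 * d^2)
F = 3.14e-20 * 1.5e-08 / (6 * (8e-09)^2)
F = 1.22656e-12 N = 1.227 pN

1.227


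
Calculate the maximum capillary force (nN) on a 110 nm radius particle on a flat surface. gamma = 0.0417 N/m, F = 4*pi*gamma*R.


Convert radius: R = 110 nm = 1.1e-07 m
F = 4 * pi * gamma * R
F = 4 * pi * 0.0417 * 1.1e-07
F = 5.76419e-08 N = 57.6419 nN

57.6419


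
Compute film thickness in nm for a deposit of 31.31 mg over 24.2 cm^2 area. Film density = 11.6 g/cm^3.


Convert: m = 31.31 mg = 3.1310e-05 kg, A = 24.2 cm^2 = 2.4200e-03 m^2, rho = 11.6 g/cm^3 = 11600 kg/m^3
t = m / (A * rho)
t = 3.1310e-05 / (2.4200e-03 * 11600)
t = 1.1153e-06 m = 1115.3 nm

1115.3


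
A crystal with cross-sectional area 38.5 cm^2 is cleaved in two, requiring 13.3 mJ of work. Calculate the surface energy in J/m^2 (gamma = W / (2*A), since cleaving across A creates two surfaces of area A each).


Convert: A = 38.5 cm^2 = 0.00385 m^2, W = 13.3 mJ = 0.0133 J
Cleaving exposes two faces of area A, so total new surface = 2*A and gamma = W / (2*A)
gamma = 0.0133 / (2 * 0.00385)
gamma = 1.727 J/m^2

1.727


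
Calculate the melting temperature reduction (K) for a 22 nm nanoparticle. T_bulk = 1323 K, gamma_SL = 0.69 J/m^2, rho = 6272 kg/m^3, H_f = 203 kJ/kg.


Radius R = 22/2 = 11 nm = 1.1e-08 m
Convert H_f = 203 kJ/kg = 203000 J/kg
dT = 2 * gamma_SL * T_bulk / (rho * H_f * R)
dT = 2 * 0.69 * 1323 / (6272 * 203000 * 1.1e-08)
dT = 130.4 K

130.4


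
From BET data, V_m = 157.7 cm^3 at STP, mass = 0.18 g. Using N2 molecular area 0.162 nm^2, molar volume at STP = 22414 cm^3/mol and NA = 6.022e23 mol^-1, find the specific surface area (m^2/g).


Number of moles in monolayer = V_m / 22414 = 157.7 / 22414 = 0.00703578
Number of molecules = moles * NA = 0.00703578 * 6.022e23
SA = molecules * sigma / mass
SA = (157.7 / 22414) * 6.022e23 * 0.162e-18 / 0.18
SA = 3813.3 m^2/g

3813.3


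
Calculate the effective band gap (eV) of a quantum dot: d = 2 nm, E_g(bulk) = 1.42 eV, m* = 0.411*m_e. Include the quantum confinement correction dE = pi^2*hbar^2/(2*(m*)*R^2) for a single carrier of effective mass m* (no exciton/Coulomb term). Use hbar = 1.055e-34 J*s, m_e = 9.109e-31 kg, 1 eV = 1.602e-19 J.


Radius R = 2/2 nm = 1e-09 m
Confinement energy dE = pi^2 * hbar^2 / (2 * m_eff * m_e * R^2)
dE = pi^2 * (1.055e-34)^2 / (2 * 0.411 * 9.109e-31 * (1e-09)^2) J, divided by 1.602e-19 J/eV
dE = 0.9158 eV
Total band gap = E_g(bulk) + dE = 1.42 + 0.9158 = 2.3358 eV

2.3358


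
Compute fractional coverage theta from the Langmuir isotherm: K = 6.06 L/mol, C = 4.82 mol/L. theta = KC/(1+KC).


Langmuir isotherm: theta = K*C / (1 + K*C)
K*C = 6.06 * 4.82 = 29.2092
theta = 29.2092 / (1 + 29.2092) = 29.2092 / 30.2092
theta = 0.9669

0.9669


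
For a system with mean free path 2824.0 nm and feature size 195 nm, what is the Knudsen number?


Knudsen number Kn = lambda / L
Kn = 2824.0 / 195
Kn = 14.4821

14.4821


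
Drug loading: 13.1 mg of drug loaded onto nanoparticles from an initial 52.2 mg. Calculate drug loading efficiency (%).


Drug loading efficiency = (drug loaded / drug initial) * 100
DLE = 13.1 / 52.2 * 100
DLE = 0.251 * 100
DLE = 25.1%

25.1


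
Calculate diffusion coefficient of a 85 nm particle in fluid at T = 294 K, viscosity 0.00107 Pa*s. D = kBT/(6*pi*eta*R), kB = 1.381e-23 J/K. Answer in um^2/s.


Radius R = 85/2 = 42.5 nm = 4.25e-08 m
D = kB*T / (6*pi*eta*R)
D = 1.381e-23 * 294 / (6 * pi * 0.00107 * 4.25e-08)
D = 4.73661e-12 m^2/s = 4.737 um^2/s

4.737


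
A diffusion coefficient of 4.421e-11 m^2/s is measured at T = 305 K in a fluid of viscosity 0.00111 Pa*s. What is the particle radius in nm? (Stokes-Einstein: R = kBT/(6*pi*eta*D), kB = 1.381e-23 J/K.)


Stokes-Einstein: R = kB*T / (6*pi*eta*D)
R = 1.381e-23 * 305 / (6 * pi * 0.00111 * 4.421e-11)
R = 4.55354e-09 m = 4.55 nm

4.55


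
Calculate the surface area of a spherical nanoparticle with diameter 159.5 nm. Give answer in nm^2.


Radius r = 159.5/2 = 79.75 nm
Surface area SA = 4 * pi * r^2
SA = 4 * pi * (79.75)^2
SA = 79922.9 nm^2

79922.9


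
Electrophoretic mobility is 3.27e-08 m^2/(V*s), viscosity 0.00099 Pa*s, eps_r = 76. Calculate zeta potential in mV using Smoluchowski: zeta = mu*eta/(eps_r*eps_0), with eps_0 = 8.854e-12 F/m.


Smoluchowski equation: zeta = mu * eta / (eps_r * eps_0)
zeta = 3.27e-08 * 0.00099 / (76 * 8.854e-12)
zeta = 0.048109 V = 48.11 mV

48.11


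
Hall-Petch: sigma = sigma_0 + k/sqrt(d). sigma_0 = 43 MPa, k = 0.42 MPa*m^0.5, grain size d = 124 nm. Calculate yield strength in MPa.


d = 124 nm = 1.24e-07 m
sqrt(d) = 0.0003521363
Hall-Petch contribution = k / sqrt(d) = 0.42 / 0.0003521363 = 1192.7 MPa
sigma = sigma_0 + k/sqrt(d) = 43 + 1192.7 = 1235.7 MPa

1235.7


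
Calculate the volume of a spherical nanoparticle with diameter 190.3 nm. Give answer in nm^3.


Radius r = 190.3/2 = 95.15 nm
Volume V = (4/3) * pi * r^3
V = (4/3) * pi * (95.15)^3
V = 3608402.6 nm^3

3608402.6


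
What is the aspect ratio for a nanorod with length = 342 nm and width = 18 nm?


Aspect ratio AR = length / diameter
AR = 342 / 18
AR = 19.0

19.0


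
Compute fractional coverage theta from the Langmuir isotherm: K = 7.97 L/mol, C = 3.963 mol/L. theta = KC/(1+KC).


Langmuir isotherm: theta = K*C / (1 + K*C)
K*C = 7.97 * 3.963 = 31.58511
theta = 31.58511 / (1 + 31.58511) = 31.58511 / 32.58511
theta = 0.9693

0.9693


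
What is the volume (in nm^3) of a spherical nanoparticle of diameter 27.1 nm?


Radius r = 27.1/2 = 13.55 nm
Volume V = (4/3) * pi * r^3
V = (4/3) * pi * (13.55)^3
V = 10420.93 nm^3

10420.93


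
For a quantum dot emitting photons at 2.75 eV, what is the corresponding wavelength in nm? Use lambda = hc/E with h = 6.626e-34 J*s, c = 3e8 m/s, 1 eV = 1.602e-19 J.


Convert energy: E = 2.75 eV = 2.75 * 1.602e-19 = 4.4055e-19 J
lambda = h*c / E = 6.626e-34 * 3e8 / 4.4055e-19
lambda = 4.51209e-07 m = 451.2 nm

451.2


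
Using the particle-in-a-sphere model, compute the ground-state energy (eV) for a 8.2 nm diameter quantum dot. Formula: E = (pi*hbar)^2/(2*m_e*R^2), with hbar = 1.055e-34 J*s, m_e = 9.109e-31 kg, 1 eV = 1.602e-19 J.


Radius R = 8.2/2 = 4.1 nm = 4.1e-09 m
E = (pi * 1.055e-34)^2 / (2 * 9.109e-31 * (4.1e-09)^2)
E(J) = 3.58704e-21
E = E(J) / 1.602e-19 = 0.0224 eV

0.0224


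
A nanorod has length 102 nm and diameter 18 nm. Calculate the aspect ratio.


Aspect ratio AR = length / diameter
AR = 102 / 18
AR = 5.67

5.67


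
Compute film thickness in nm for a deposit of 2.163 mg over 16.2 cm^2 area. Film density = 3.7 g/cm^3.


Convert: m = 2.163 mg = 2.1630e-06 kg, A = 16.2 cm^2 = 1.6200e-03 m^2, rho = 3.7 g/cm^3 = 3700 kg/m^3
t = m / (A * rho)
t = 2.1630e-06 / (1.6200e-03 * 3700)
t = 3.6086e-07 m = 360.9 nm

360.9


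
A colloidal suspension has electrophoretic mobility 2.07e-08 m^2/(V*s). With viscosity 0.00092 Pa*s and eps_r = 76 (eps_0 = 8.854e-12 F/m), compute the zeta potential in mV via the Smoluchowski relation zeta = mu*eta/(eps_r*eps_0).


Smoluchowski equation: zeta = mu * eta / (eps_r * eps_0)
zeta = 2.07e-08 * 0.00092 / (76 * 8.854e-12)
zeta = 0.028301 V = 28.3 mV

28.3


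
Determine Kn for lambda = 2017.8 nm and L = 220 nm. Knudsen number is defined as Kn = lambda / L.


Knudsen number Kn = lambda / L
Kn = 2017.8 / 220
Kn = 9.1718

9.1718


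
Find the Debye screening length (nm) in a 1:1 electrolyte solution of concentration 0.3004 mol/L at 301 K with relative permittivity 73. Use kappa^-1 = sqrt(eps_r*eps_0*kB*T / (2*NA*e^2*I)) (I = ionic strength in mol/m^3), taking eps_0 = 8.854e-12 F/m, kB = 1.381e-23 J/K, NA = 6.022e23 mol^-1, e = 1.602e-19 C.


Ionic strength I = 0.3004 * 1^2 * 1000 = 300.4 mol/m^3
kappa^-1 = sqrt(73 * 8.854e-12 * 1.381e-23 * 301 / (2 * 6.022e23 * (1.602e-19)^2 * 300.4))
kappa^-1 = 0.538 nm

0.538


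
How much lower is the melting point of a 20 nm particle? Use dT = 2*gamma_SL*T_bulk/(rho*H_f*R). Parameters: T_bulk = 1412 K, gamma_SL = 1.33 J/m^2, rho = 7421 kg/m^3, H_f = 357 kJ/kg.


Radius R = 20/2 = 10 nm = 1e-08 m
Convert H_f = 357 kJ/kg = 357000 J/kg
dT = 2 * gamma_SL * T_bulk / (rho * H_f * R)
dT = 2 * 1.33 * 1412 / (7421 * 357000 * 1e-08)
dT = 141.8 K

141.8


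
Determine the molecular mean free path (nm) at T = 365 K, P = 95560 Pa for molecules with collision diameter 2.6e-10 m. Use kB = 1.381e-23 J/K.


Mean free path: lambda = kB*T / (sqrt(2) * pi * d^2 * P)
lambda = 1.381e-23 * 365 / (sqrt(2) * pi * (2.6e-10)^2 * 95560)
lambda = 1.7563e-07 m
lambda = 175.63 nm

175.63


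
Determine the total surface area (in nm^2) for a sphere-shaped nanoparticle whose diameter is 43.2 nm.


Radius r = 43.2/2 = 21.6 nm
Surface area SA = 4 * pi * r^2
SA = 4 * pi * (21.6)^2
SA = 5862.97 nm^2

5862.97


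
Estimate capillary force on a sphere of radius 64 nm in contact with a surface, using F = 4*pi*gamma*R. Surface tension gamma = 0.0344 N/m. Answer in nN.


Convert radius: R = 64 nm = 6.4e-08 m
F = 4 * pi * gamma * R
F = 4 * pi * 0.0344 * 6.4e-08
F = 2.76661e-08 N = 27.6661 nN

27.6661


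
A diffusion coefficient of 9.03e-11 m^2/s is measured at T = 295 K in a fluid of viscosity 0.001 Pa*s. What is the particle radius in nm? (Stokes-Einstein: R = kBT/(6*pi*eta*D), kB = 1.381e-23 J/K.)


Stokes-Einstein: R = kB*T / (6*pi*eta*D)
R = 1.381e-23 * 295 / (6 * pi * 0.001 * 9.03e-11)
R = 2.39346e-09 m = 2.39 nm

2.39


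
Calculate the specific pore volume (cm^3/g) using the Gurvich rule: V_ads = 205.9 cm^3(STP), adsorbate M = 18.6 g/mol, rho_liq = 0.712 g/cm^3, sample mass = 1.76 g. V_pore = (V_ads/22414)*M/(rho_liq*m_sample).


Moles adsorbed n = V_ads / 22414 = 205.9 / 22414 = 9.186223e-03 mol
Liquid volume V_liq = n * M / rho_liq = 9.186223e-03 * 18.6 / 0.712 = 0.23998 cm^3
Specific pore volume V_pore = V_liq / m_sample = 0.23998 / 1.76
V_pore = 0.1364 cm^3/g

0.1364


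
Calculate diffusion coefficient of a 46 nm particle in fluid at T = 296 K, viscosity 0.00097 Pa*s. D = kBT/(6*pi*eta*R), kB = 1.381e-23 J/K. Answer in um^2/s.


Radius R = 46/2 = 23 nm = 2.3e-08 m
D = kB*T / (6*pi*eta*R)
D = 1.381e-23 * 296 / (6 * pi * 0.00097 * 2.3e-08)
D = 9.72041e-12 m^2/s = 9.72 um^2/s

9.72


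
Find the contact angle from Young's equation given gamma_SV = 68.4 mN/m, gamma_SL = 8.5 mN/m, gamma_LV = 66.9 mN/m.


cos(theta) = (gamma_SV - gamma_SL) / gamma_LV
cos(theta) = (68.4 - 8.5) / 66.9
cos(theta) = 0.895366
theta = arccos(0.895366) = 26.44 degrees

26.44


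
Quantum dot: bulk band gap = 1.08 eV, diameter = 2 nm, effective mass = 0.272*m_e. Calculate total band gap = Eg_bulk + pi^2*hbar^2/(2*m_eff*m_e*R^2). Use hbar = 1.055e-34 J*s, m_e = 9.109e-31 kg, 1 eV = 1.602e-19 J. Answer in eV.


Radius R = 2/2 nm = 1e-09 m
Confinement energy dE = pi^2 * hbar^2 / (2 * m_eff * m_e * R^2)
dE = pi^2 * (1.055e-34)^2 / (2 * 0.272 * 9.109e-31 * (1e-09)^2) J, divided by 1.602e-19 J/eV
dE = 1.3838 eV
Total band gap = E_g(bulk) + dE = 1.08 + 1.3838 = 2.4638 eV

2.4638


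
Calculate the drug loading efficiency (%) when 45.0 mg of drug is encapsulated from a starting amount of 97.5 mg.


Drug loading efficiency = (drug loaded / drug initial) * 100
DLE = 45.0 / 97.5 * 100
DLE = 0.4615 * 100
DLE = 46.15%

46.15


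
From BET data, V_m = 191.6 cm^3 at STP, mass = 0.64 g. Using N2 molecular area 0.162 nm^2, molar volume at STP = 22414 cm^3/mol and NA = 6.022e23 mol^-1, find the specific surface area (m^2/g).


Number of moles in monolayer = V_m / 22414 = 191.6 / 22414 = 0.00854823
Number of molecules = moles * NA = 0.00854823 * 6.022e23
SA = molecules * sigma / mass
SA = (191.6 / 22414) * 6.022e23 * 0.162e-18 / 0.64
SA = 1303.0 m^2/g

1303.0


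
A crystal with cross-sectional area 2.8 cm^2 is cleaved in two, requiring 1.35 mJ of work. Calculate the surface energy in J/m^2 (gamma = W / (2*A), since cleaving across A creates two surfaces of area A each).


Convert: A = 2.8 cm^2 = 0.00028 m^2, W = 1.35 mJ = 0.00135 J
Cleaving exposes two faces of area A, so total new surface = 2*A and gamma = W / (2*A)
gamma = 0.00135 / (2 * 0.00028)
gamma = 2.411 J/m^2

2.411


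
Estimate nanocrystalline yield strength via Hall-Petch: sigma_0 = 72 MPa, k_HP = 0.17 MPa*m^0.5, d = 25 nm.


d = 25 nm = 2.5e-08 m
sqrt(d) = 0.0001581139
Hall-Petch contribution = k / sqrt(d) = 0.17 / 0.0001581139 = 1075.2 MPa
sigma = sigma_0 + k/sqrt(d) = 72 + 1075.2 = 1147.2 MPa

1147.2


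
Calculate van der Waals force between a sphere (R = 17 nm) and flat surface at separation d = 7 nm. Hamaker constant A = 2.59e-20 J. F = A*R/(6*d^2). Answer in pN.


Convert to SI: R = 17 nm = 1.7e-08 m, d = 7 nm = 7e-09 m
F = A * R / (6 * d^2)
F = 2.59e-20 * 1.7e-08 / (6 * (7e-09)^2)
F = 1.49762e-12 N = 1.498 pN

1.498


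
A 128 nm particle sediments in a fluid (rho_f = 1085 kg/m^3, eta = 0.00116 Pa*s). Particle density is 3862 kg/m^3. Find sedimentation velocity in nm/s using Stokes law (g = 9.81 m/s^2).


Radius R = 128/2 nm = 6.4e-08 m
Density difference = 3862 - 1085 = 2777 kg/m^3
v = 2 * R^2 * (rho_p - rho_f) * g / (9 * eta)
v = 2 * (6.4e-08)^2 * 2777 * 9.81 / (9 * 0.00116)
v = 2.13764e-08 m/s = 21.3764 nm/s

21.3764


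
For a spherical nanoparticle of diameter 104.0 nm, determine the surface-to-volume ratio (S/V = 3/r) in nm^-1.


Radius r = 104.0/2 = 52 nm
S/V = 3 / r = 3 / 52
S/V = 0.0577 nm^-1

0.0577


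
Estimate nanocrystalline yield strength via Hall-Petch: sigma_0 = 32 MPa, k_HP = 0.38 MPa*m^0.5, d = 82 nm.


d = 82 nm = 8.2e-08 m
sqrt(d) = 0.0002863564
Hall-Petch contribution = k / sqrt(d) = 0.38 / 0.0002863564 = 1327.0 MPa
sigma = sigma_0 + k/sqrt(d) = 32 + 1327.0 = 1359.0 MPa

1359.0


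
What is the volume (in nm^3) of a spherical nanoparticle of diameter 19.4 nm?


Radius r = 19.4/2 = 9.7 nm
Volume V = (4/3) * pi * r^3
V = (4/3) * pi * (9.7)^3
V = 3823.0 nm^3

3823.0


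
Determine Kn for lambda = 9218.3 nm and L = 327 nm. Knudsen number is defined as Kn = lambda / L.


Knudsen number Kn = lambda / L
Kn = 9218.3 / 327
Kn = 28.1905

28.1905


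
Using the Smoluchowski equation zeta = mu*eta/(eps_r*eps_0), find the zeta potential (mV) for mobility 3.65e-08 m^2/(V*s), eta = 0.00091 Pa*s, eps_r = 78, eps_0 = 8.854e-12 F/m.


Smoluchowski equation: zeta = mu * eta / (eps_r * eps_0)
zeta = 3.65e-08 * 0.00091 / (78 * 8.854e-12)
zeta = 0.048095 V = 48.1 mV

48.1


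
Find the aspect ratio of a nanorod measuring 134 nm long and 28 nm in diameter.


Aspect ratio AR = length / diameter
AR = 134 / 28
AR = 4.79

4.79


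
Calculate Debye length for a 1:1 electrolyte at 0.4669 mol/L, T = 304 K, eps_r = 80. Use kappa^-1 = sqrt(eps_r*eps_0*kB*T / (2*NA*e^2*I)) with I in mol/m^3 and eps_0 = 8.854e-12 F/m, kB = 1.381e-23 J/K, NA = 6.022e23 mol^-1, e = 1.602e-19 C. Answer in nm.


Ionic strength I = 0.4669 * 1^2 * 1000 = 466.9 mol/m^3
kappa^-1 = sqrt(80 * 8.854e-12 * 1.381e-23 * 304 / (2 * 6.022e23 * (1.602e-19)^2 * 466.9))
kappa^-1 = 0.454 nm

0.454


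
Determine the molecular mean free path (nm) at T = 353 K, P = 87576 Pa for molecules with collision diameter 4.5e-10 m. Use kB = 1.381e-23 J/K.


Mean free path: lambda = kB*T / (sqrt(2) * pi * d^2 * P)
lambda = 1.381e-23 * 353 / (sqrt(2) * pi * (4.5e-10)^2 * 87576)
lambda = 6.18719e-08 m
lambda = 61.87 nm

61.87


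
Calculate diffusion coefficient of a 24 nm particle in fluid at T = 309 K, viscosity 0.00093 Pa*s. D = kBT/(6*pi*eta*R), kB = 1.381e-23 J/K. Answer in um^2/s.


Radius R = 24/2 = 12 nm = 1.2e-08 m
D = kB*T / (6*pi*eta*R)
D = 1.381e-23 * 309 / (6 * pi * 0.00093 * 1.2e-08)
D = 2.02856e-11 m^2/s = 20.286 um^2/s

20.286


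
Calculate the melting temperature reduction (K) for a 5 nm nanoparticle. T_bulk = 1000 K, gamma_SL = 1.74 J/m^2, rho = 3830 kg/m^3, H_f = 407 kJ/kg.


Radius R = 5/2 = 2.5 nm = 2.5e-09 m
Convert H_f = 407 kJ/kg = 407000 J/kg
dT = 2 * gamma_SL * T_bulk / (rho * H_f * R)
dT = 2 * 1.74 * 1000 / (3830 * 407000 * 2.5e-09)
dT = 893.0 K

893.0


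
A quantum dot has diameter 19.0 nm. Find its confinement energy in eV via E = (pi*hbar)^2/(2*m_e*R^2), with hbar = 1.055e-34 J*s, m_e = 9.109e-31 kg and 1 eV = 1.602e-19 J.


Radius R = 19.0/2 = 9.5 nm = 9.5e-09 m
E = (pi * 1.055e-34)^2 / (2 * 9.109e-31 * (9.5e-09)^2)
E(J) = 6.68124e-22
E = E(J) / 1.602e-19 = 0.0042 eV

0.0042


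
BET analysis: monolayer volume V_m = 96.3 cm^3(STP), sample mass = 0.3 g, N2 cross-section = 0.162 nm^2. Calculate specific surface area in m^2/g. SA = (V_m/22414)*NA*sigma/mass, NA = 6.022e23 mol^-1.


Number of moles in monolayer = V_m / 22414 = 96.3 / 22414 = 0.00429642
Number of molecules = moles * NA = 0.00429642 * 6.022e23
SA = molecules * sigma / mass
SA = (96.3 / 22414) * 6.022e23 * 0.162e-18 / 0.3
SA = 1397.1 m^2/g

1397.1


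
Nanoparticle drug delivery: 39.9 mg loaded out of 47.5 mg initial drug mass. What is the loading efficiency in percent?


Drug loading efficiency = (drug loaded / drug initial) * 100
DLE = 39.9 / 47.5 * 100
DLE = 0.84 * 100
DLE = 84.0%

84.0


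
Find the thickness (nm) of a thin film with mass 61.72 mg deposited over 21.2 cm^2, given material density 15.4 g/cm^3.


Convert: m = 61.72 mg = 6.1720e-05 kg, A = 21.2 cm^2 = 2.1200e-03 m^2, rho = 15.4 g/cm^3 = 15400 kg/m^3
t = m / (A * rho)
t = 6.1720e-05 / (2.1200e-03 * 15400)
t = 1.8905e-06 m = 1890.5 nm

1890.5


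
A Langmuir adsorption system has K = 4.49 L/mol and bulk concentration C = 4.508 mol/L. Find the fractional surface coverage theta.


Langmuir isotherm: theta = K*C / (1 + K*C)
K*C = 4.49 * 4.508 = 20.24092
theta = 20.24092 / (1 + 20.24092) = 20.24092 / 21.24092
theta = 0.9529

0.9529


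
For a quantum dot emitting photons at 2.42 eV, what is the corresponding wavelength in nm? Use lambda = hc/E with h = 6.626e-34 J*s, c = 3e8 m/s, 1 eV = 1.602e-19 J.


Convert energy: E = 2.42 eV = 2.42 * 1.602e-19 = 3.87684e-19 J
lambda = h*c / E = 6.626e-34 * 3e8 / 3.87684e-19
lambda = 5.12737e-07 m = 512.7 nm

512.7


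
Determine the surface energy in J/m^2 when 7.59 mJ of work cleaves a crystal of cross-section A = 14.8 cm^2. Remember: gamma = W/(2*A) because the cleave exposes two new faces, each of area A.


Convert: A = 14.8 cm^2 = 0.00148 m^2, W = 7.59 mJ = 0.00759 J
Cleaving exposes two faces of area A, so total new surface = 2*A and gamma = W / (2*A)
gamma = 0.00759 / (2 * 0.00148)
gamma = 2.564 J/m^2

2.564


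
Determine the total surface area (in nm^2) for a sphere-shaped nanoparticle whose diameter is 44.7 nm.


Radius r = 44.7/2 = 22.35 nm
Surface area SA = 4 * pi * r^2
SA = 4 * pi * (22.35)^2
SA = 6277.18 nm^2

6277.18


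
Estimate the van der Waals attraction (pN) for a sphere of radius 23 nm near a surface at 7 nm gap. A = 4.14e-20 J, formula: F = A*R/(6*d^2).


Convert to SI: R = 23 nm = 2.3e-08 m, d = 7 nm = 7e-09 m
F = A * R / (6 * d^2)
F = 4.14e-20 * 2.3e-08 / (6 * (7e-09)^2)
F = 3.23878e-12 N = 3.239 pN

3.239


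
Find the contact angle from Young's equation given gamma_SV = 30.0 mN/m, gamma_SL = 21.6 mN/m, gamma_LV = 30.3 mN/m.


cos(theta) = (gamma_SV - gamma_SL) / gamma_LV
cos(theta) = (30.0 - 21.6) / 30.3
cos(theta) = 0.277228
theta = arccos(0.277228) = 73.91 degrees

73.91


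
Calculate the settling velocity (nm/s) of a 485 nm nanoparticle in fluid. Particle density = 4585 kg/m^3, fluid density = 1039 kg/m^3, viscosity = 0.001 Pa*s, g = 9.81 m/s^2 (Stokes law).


Radius R = 485/2 nm = 2.425e-07 m
Density difference = 4585 - 1039 = 3546 kg/m^3
v = 2 * R^2 * (rho_p - rho_f) * g / (9 * eta)
v = 2 * (2.425e-07)^2 * 3546 * 9.81 / (9 * 0.001)
v = 4.54589e-07 m/s = 454.5888 nm/s

454.5888


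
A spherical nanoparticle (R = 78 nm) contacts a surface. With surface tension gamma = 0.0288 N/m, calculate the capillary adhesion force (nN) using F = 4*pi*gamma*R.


Convert radius: R = 78 nm = 7.8e-08 m
F = 4 * pi * gamma * R
F = 4 * pi * 0.0288 * 7.8e-08
F = 2.82291e-08 N = 28.2291 nN

28.2291
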